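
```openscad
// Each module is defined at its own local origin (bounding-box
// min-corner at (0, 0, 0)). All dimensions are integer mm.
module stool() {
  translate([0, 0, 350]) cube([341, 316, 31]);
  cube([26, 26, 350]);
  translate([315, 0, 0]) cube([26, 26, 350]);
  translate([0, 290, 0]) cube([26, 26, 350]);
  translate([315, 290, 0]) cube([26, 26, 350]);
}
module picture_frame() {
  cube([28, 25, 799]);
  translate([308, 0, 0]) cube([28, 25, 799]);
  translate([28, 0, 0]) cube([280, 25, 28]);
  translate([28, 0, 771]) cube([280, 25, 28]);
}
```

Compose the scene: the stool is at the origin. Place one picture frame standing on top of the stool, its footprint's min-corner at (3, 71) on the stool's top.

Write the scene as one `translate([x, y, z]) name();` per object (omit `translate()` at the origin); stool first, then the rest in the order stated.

stool();
translate([3, 71, 381]) picture_frame();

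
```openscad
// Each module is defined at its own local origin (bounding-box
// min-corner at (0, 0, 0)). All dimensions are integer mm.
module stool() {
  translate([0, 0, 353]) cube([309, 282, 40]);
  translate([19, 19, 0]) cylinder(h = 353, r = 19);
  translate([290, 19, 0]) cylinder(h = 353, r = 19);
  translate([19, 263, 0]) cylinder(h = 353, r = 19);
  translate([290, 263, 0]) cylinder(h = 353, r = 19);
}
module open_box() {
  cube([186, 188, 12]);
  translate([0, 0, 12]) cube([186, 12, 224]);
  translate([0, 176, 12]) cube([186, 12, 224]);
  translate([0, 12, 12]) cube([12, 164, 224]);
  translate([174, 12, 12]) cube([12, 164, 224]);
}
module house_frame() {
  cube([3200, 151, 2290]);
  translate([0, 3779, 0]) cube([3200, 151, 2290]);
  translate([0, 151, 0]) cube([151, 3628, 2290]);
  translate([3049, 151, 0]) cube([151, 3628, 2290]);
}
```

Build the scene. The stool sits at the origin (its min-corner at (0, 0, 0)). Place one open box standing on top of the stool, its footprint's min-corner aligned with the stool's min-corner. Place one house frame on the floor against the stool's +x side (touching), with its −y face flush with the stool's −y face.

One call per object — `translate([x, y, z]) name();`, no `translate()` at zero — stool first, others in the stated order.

stool();
translate([0, 0, 393]) open_box();
translate([309, 0, 0]) house_frame();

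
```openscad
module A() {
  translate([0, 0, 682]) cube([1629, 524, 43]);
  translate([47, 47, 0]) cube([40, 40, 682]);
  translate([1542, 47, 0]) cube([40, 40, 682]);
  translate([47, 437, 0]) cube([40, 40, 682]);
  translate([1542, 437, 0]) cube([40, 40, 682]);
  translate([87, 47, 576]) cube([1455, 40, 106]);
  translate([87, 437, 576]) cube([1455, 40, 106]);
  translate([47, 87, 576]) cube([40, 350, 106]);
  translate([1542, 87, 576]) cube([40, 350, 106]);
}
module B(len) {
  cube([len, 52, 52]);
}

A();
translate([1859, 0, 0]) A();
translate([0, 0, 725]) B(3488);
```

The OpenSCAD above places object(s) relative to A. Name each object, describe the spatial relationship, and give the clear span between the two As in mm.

Second table starts at x = 1859; first ends at x = 1629; clear span = 1859 − 1629 = 230 mm.

A is a table. B is a beam. A beam spans the tops of two tables. The clear span between the two tables is 230 mm.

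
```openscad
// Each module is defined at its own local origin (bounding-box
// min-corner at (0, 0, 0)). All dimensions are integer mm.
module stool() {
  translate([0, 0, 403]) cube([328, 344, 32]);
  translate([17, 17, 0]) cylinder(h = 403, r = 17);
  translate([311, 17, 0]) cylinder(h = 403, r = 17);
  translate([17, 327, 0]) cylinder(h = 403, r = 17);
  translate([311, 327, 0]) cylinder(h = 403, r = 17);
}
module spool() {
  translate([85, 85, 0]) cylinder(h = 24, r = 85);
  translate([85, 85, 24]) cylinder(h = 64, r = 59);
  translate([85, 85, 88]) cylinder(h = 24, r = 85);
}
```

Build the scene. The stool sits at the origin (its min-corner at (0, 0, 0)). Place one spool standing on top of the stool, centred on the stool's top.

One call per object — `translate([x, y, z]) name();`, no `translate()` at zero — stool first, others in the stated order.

stool();
translate([79, 87, 435]) spool();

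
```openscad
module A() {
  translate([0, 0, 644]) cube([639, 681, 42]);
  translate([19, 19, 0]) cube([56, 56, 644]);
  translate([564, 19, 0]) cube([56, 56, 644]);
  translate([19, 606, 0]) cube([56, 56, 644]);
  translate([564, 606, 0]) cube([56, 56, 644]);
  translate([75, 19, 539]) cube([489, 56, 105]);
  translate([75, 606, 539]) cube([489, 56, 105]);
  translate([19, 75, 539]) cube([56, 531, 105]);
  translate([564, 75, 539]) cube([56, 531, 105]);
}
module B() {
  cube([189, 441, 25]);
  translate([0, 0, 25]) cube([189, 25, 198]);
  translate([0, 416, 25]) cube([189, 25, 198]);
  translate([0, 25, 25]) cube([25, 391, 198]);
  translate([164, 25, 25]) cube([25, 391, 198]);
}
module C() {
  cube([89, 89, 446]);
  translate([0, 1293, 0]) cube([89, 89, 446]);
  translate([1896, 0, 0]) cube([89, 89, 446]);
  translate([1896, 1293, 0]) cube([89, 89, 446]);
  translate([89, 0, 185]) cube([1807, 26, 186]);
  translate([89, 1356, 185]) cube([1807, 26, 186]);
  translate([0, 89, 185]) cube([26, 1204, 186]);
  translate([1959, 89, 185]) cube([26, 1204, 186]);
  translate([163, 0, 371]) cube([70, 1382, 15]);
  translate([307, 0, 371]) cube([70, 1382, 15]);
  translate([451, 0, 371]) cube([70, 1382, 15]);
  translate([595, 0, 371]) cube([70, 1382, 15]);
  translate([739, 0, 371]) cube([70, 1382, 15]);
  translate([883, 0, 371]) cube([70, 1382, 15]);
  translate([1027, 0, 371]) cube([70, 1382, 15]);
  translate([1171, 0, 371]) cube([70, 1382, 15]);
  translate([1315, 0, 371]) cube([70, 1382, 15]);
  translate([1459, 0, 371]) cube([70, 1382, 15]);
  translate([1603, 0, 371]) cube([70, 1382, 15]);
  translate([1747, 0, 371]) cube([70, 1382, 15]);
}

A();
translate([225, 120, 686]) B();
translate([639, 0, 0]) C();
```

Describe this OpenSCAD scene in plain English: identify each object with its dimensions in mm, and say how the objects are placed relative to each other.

A is a table with a 639×681 mm rectangular top, 42 mm thick, top surface at z = 686 mm, supported by four 56×56 mm square legs, each inset 19 mm from the nearest pair of top edges, running from the floor. Four apron rails, 56 mm thick and 105 mm tall, run between adjacent legs with their top edges flush with the underside of the top and their outer faces flush with the legs' outer faces.

B is an open-topped rectangular box: outside dimensions 189×441×223 mm, with a uniform wall and base thickness of 25 mm. The base is a full 189×441 slab on the floor; four walls sit on top of the base. The front and back walls (the −y and +y sides) span the full width; the two side walls fit between them.

C is a bed frame 1985 mm long (x) by 1382 mm wide (y). Four 89×89 mm corner posts, 446 mm tall, at the corners of the footprint. Four rails of 26 mm thickness and 186 mm height run between adjacent posts with their undersides at z = 185 mm, their outer faces flush with the outside of the frame (the two x-running rails run between the posts' inner faces; the two y-running rails run between the posts' inner faces). 12 slats, each 70 mm wide (x) and 15 mm thick, lie across the top of the two x-running rails, running the full 1382 mm width of the frame in y; the slats are evenly spaced along x between the inner faces of the end posts with equal gaps (rounded down to the nearest mm) at the −x end and between each pair — any rounding remainder accumulates at the +x end.

The open box is on top of the table, centred. The bed frame is against the table's +x side, with their −y faces flush.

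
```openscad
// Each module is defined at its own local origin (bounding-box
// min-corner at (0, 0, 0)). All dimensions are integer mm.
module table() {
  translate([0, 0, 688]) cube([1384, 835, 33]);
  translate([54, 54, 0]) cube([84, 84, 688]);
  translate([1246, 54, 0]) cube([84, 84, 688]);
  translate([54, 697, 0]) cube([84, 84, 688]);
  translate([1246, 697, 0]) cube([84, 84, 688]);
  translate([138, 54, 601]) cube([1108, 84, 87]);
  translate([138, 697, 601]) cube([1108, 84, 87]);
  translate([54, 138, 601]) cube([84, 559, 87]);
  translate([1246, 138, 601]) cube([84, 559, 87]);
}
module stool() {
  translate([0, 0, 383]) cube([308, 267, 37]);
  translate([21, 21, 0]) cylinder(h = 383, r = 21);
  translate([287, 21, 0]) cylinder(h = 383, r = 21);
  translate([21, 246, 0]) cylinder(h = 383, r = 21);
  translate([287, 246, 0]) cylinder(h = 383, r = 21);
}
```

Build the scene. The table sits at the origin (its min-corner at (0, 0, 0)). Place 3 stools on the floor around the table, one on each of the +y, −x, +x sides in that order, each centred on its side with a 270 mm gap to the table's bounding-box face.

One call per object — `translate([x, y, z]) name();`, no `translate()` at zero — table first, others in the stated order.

table();
translate([538, 1105, 0]) stool();
translate([-578, 284, 0]) stool();
translate([1654, 284, 0]) stool();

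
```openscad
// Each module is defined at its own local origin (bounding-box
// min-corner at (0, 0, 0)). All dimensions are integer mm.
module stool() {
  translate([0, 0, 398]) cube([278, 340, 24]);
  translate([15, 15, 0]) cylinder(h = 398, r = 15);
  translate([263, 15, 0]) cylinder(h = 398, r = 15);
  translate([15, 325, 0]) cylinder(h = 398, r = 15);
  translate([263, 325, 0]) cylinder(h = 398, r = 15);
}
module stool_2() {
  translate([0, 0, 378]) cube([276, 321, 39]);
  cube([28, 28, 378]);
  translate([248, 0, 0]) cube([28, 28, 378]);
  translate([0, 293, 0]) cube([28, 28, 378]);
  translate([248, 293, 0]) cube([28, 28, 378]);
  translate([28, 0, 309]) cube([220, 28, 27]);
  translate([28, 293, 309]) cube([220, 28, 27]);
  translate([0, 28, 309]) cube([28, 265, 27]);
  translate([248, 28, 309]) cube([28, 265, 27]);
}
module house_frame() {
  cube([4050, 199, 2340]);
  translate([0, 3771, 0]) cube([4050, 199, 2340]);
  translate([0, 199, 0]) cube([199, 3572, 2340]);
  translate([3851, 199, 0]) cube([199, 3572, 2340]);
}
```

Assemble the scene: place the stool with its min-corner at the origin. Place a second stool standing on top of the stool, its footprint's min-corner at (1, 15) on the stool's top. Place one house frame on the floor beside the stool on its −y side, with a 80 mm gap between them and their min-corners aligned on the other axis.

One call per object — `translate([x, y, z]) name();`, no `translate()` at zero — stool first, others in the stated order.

stool();
translate([1, 15, 422]) stool_2();
translate([0, -4050, 0]) house_frame();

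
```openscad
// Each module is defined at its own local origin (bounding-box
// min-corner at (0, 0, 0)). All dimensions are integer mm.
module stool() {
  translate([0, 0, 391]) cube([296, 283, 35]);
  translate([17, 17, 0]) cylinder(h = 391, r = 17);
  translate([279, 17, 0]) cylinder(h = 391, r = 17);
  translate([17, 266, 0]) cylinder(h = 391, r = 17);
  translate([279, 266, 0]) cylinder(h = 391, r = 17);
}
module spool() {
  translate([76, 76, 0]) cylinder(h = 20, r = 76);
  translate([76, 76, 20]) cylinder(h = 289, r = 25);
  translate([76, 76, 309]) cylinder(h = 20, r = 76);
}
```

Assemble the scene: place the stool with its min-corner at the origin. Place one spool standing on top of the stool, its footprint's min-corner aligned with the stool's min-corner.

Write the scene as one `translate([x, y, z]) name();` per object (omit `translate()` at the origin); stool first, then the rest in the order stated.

stool();
translate([0, 0, 426]) spool();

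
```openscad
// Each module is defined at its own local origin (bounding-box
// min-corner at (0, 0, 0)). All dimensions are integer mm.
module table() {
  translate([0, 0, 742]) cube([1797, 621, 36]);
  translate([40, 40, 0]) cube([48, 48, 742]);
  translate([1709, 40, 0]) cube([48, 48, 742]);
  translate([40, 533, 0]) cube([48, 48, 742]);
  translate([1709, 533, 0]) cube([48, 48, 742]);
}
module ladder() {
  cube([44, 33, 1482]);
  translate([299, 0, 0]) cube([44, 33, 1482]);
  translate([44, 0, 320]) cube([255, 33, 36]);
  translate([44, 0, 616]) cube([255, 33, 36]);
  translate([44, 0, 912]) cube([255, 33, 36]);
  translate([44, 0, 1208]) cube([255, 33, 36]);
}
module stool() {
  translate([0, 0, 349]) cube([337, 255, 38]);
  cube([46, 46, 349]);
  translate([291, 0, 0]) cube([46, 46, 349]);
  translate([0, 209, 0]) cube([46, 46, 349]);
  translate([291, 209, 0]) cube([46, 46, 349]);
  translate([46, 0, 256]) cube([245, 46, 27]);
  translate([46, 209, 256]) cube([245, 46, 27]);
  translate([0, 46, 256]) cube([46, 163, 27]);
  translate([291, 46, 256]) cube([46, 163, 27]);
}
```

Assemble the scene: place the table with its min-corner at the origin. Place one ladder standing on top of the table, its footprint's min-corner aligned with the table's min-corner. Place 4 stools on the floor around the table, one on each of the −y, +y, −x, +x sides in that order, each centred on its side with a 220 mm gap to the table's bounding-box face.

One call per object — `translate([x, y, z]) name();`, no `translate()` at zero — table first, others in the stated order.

table();
translate([0, 0, 778]) ladder();
translate([730, -475, 0]) stool();
translate([730, 841, 0]) stool();
translate([-557, 183, 0]) stool();
translate([2017, 183, 0]) stool();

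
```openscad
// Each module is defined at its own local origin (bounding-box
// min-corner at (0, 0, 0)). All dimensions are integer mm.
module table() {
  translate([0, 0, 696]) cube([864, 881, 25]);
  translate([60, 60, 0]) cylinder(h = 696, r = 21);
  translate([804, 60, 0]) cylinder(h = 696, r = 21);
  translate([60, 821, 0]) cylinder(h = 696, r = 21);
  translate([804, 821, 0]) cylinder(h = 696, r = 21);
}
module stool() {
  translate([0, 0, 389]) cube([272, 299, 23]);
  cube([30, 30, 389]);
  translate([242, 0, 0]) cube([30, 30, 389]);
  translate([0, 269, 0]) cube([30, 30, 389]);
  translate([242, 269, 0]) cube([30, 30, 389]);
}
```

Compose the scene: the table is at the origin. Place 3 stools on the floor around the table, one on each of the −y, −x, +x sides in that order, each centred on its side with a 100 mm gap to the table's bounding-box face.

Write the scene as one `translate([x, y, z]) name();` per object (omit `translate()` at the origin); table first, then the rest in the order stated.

table();
translate([296, -399, 0]) stool();
translate([-372, 291, 0]) stool();
translate([964, 291, 0]) stool();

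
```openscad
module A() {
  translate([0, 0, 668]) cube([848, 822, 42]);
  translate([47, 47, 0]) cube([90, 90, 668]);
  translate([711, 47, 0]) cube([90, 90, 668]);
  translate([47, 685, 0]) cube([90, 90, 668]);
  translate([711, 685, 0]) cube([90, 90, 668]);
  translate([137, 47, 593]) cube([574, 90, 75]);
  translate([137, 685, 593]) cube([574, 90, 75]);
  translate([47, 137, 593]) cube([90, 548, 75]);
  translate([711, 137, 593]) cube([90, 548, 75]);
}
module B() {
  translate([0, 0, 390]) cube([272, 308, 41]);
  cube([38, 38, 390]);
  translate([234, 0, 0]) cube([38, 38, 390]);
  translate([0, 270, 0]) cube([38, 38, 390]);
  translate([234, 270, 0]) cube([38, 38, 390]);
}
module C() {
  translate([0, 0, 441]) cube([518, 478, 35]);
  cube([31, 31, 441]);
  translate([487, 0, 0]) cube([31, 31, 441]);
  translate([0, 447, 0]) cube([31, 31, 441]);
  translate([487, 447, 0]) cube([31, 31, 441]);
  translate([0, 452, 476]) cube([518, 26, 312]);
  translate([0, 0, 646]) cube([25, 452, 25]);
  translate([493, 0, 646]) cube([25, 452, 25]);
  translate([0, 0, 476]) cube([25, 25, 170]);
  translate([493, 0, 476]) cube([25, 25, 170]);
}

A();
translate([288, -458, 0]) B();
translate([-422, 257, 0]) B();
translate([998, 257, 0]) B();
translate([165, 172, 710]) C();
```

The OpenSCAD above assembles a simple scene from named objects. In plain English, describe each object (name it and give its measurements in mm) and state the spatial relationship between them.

A is a table: top 848 mm (x) × 822 mm (y), 42 mm thick, upper face at z = 710 mm, on four 90×90 mm square legs, each inset 47 mm from the nearest pair of top edges, running from z = 0 to the bottom of the top. Four apron rails, 90 mm thick and 75 mm tall, run between adjacent legs with their top edges flush with the underside of the top and their outer faces flush with the legs' outer faces.

B is a four-legged stool. The seat is a 272×308×41 mm slab whose top surface is at z = 431 mm; four square legs, each 38×38 mm in cross-section, run from the floor (z = 0) to the underside of the seat, each flush with a corner of the seat.

C is a chair: 518×478 mm seat, 35 mm thick, top at z = 476 mm, on four 31 mm square corner legs flush with the seat edges. A 26 mm thick backrest slab spans the full seat width, extending 312 mm above the seat top, its back face flush with the seat's +y edge. Two armrests of 25×25 mm section run along each side from the seat's front edge to the front of the backrest, top faces 195 mm above the seat top and outer faces flush with the seat's x-edges; a 25×25 mm post under the front of each armrest stands on the seat at the front corner.

Three stools sit around the table at the −y, −x, +x sides. The chair is on top of the table, centred.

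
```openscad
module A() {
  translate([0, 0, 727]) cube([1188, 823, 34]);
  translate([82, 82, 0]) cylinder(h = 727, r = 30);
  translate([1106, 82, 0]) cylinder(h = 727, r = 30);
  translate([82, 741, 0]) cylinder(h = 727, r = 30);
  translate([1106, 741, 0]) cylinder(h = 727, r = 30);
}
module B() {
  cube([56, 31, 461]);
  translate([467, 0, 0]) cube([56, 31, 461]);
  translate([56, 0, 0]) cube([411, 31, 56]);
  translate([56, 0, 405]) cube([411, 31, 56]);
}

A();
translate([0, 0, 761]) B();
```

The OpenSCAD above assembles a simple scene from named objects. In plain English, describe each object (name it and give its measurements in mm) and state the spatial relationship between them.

A is a table with a 1188×823 mm rectangular top, 34 mm thick, top surface at z = 761 mm, supported by four round legs of 60 mm diameter, each leg's bounding box inset 52 mm from the nearest pair of top edges, running from the floor.

B is a rectangular picture frame lying in the x–z plane (depth along y). The opening is 411 mm wide (x) by 349 mm tall (z), surrounded by a border 56 mm wide on all four sides. The frame is 31 mm deep and is made of two full-height vertical stiles with two horizontal rails fitted between them.

The picture frame is on top of the table.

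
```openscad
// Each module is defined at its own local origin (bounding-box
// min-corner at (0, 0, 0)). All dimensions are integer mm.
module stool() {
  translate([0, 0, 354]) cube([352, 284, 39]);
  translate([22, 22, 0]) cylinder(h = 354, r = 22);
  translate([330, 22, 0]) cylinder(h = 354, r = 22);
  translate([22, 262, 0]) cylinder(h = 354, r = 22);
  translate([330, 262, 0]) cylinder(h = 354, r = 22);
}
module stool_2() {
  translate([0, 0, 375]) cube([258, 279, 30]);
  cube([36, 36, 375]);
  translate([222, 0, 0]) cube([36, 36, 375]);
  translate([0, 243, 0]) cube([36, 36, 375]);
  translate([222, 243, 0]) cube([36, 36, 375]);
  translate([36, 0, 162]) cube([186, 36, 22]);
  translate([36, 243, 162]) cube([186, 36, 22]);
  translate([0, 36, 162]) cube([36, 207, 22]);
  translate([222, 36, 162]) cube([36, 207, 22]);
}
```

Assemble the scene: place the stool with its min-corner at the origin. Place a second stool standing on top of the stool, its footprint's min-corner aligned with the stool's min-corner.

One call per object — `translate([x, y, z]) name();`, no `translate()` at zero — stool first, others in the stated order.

stool();
translate([0, 0, 393]) stool_2();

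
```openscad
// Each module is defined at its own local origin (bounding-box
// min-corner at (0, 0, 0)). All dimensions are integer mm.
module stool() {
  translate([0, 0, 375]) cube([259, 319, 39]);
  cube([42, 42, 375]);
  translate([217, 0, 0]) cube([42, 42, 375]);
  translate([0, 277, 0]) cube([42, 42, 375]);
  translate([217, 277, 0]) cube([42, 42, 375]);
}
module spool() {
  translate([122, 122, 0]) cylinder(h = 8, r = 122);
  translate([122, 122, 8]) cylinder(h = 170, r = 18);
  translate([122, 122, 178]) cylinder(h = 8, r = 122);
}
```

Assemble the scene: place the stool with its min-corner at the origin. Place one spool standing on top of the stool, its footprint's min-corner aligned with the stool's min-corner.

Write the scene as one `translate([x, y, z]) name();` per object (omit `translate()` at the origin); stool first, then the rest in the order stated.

stool();
translate([0, 0, 414]) spool();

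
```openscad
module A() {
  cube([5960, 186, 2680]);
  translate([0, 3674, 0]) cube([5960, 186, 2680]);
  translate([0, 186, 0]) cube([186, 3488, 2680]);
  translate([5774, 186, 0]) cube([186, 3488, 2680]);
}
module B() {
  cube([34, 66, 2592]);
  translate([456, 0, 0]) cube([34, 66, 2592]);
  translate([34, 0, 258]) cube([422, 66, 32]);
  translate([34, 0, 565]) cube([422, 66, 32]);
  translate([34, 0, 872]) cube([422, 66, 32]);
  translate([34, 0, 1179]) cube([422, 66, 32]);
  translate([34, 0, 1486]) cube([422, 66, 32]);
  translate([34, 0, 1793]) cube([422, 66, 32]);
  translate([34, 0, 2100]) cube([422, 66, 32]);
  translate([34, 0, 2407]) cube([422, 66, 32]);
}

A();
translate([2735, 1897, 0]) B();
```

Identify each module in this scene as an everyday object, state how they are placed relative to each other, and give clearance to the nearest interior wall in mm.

A is a house frame. B is a ladder. The ladder sits inside the house frame, centred. The clearance to the nearest interior wall is 1711 mm.

Clearances: x = 2549, y = 1711; minimum 1711 mm.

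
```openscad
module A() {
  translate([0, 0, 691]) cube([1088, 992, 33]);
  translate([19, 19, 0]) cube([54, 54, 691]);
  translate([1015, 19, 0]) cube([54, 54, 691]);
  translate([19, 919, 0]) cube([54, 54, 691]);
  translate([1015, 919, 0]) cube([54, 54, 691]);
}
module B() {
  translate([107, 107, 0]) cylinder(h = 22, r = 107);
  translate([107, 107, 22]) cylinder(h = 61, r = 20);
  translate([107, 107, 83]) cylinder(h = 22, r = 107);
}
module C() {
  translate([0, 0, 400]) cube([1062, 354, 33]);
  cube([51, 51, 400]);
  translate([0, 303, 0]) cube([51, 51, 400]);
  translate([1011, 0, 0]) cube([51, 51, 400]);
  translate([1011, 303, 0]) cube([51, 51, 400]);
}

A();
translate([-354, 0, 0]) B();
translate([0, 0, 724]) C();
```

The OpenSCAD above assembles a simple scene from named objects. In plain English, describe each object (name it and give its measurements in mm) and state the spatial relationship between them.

A is a table: top 1088 mm (x) × 992 mm (y), 33 mm thick, upper face at z = 724 mm, on four 54×54 mm square legs, each inset 19 mm from the nearest pair of top edges, running from z = 0 to the bottom of the top.

B is a spool: two coaxial disc flanges of radius 107 mm and thickness 22 mm, joined by a core cylinder of radius 20 mm and height 61 mm. The lower flange rests on z = 0 and the three cylinders share a vertical axis.

C is a long wooden bench with a 1062 mm (x) × 354 mm (y) seat, 33 mm thick, its top surface 433 mm above the floor. Four 51 mm square legs at the seat corners, flush with the edges, run from z = 0 to the seat underside.

The spool is on the floor beside the table on its −x side. The bench is on top of the table.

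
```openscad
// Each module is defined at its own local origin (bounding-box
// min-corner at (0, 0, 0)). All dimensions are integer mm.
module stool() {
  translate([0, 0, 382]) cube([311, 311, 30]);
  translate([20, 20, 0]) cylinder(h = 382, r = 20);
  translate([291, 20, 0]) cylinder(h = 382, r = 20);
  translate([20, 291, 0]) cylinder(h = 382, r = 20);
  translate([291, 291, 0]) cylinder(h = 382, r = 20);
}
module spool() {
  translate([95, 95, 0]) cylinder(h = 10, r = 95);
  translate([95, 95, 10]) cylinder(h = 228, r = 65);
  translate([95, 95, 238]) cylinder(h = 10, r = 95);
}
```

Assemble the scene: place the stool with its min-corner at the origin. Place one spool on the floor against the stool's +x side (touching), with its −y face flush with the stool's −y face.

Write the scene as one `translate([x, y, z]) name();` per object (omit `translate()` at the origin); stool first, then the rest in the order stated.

stool();
translate([311, 0, 0]) spool();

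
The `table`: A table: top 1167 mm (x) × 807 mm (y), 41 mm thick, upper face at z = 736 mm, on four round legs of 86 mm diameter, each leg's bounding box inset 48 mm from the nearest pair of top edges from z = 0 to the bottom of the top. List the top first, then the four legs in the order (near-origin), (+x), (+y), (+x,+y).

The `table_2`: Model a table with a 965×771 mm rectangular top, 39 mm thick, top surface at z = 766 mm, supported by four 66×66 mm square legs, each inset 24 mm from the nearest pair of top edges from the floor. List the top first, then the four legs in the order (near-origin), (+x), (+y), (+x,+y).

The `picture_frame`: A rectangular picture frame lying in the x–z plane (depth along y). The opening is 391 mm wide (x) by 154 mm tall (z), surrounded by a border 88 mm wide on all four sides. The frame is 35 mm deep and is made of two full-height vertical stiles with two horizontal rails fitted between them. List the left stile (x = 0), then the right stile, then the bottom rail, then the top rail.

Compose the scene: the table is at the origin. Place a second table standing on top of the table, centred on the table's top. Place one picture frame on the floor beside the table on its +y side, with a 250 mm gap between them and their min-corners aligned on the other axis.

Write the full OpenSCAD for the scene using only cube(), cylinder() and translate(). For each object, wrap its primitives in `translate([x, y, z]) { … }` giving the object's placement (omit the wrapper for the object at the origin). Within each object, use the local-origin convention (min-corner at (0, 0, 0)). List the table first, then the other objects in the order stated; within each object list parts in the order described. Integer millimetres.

translate([0, 0, 695]) cube([1167, 807, 41]);
translate([91, 91, 0]) cylinder(h = 695, r = 43);
translate([1076, 91, 0]) cylinder(h = 695, r = 43);
translate([91, 716, 0]) cylinder(h = 695, r = 43);
translate([1076, 716, 0]) cylinder(h = 695, r = 43);
translate([101, 18, 736]) {
  translate([0, 0, 727]) cube([965, 771, 39]);
  translate([24, 24, 0]) cube([66, 66, 727]);
  translate([875, 24, 0]) cube([66, 66, 727]);
  translate([24, 681, 0]) cube([66, 66, 727]);
  translate([875, 681, 0]) cube([66, 66, 727]);
}
translate([0, 1057, 0]) {
  cube([88, 35, 330]);
  translate([479, 0, 0]) cube([88, 35, 330]);
  translate([88, 0, 0]) cube([391, 35, 88]);
  translate([88, 0, 242]) cube([391, 35, 88]);
}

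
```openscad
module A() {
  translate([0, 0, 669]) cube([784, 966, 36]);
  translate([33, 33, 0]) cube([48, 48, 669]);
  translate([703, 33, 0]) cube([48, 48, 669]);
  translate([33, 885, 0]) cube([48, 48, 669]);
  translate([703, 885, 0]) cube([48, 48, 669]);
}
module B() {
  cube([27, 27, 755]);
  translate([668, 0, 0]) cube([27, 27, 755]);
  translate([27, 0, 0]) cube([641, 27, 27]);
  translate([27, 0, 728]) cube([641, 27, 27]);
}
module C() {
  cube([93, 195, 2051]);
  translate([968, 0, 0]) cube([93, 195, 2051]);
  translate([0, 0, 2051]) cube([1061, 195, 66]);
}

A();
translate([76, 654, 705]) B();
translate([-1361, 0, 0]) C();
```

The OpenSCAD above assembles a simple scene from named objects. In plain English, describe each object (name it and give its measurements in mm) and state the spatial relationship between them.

A is a table: top 784 mm (x) × 966 mm (y), 36 mm thick, upper face at z = 705 mm, on four 48×48 mm square legs, each inset 33 mm from the nearest pair of top edges, running from z = 0 to the bottom of the top.

B is a picture frame with a 641×701 mm rectangular opening (x by z) and a uniform 27 mm border on every side. Frame depth is 27 mm along y. It is built from two vertical stiles running the full outside height and two horizontal rails spanning the gap between the stiles.

C is a rectangular door frame: two vertical jambs of 93×195 mm section, 2051 mm tall, with a clear opening 875 mm wide between their inner faces. A header 66 mm tall and 195 mm deep lies on top of the jambs and spans the full outside width.

The picture frame is on top of the table. The door frame is on the floor beside the table on its −x side.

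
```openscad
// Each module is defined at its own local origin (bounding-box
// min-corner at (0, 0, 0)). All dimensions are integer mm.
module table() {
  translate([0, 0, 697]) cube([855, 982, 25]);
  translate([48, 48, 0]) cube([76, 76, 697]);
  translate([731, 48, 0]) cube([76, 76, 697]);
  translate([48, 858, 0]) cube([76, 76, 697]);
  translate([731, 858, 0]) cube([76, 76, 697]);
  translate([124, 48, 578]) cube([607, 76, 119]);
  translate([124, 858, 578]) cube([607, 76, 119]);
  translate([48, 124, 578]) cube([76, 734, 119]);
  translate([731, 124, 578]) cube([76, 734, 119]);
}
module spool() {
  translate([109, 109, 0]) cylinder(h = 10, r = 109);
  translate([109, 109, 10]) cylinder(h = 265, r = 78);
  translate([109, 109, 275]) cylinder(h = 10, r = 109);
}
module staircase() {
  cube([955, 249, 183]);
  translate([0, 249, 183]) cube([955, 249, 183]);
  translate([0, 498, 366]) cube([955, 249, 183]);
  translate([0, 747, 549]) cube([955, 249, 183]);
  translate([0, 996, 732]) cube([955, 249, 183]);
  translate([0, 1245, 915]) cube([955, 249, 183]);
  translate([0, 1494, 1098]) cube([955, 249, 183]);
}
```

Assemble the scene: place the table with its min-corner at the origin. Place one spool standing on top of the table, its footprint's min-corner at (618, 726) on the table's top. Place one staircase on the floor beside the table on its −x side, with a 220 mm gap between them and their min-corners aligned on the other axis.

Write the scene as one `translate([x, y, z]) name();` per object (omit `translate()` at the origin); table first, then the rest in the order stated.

table();
translate([618, 726, 722]) spool();
translate([-1175, 0, 0]) staircase();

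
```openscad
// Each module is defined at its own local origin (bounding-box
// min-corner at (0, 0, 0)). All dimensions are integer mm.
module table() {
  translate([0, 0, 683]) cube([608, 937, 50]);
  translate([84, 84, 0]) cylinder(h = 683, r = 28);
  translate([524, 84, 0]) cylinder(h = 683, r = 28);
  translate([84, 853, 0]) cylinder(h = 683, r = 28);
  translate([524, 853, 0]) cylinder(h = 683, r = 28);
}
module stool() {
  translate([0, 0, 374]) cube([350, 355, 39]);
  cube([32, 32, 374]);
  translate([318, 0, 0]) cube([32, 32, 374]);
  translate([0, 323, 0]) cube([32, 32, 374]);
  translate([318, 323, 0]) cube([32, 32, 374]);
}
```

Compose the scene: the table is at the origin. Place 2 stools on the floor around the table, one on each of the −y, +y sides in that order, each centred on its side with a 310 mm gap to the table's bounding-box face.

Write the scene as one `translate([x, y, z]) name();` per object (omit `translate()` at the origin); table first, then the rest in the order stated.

table();
translate([129, -665, 0]) stool();
translate([129, 1247, 0]) stool();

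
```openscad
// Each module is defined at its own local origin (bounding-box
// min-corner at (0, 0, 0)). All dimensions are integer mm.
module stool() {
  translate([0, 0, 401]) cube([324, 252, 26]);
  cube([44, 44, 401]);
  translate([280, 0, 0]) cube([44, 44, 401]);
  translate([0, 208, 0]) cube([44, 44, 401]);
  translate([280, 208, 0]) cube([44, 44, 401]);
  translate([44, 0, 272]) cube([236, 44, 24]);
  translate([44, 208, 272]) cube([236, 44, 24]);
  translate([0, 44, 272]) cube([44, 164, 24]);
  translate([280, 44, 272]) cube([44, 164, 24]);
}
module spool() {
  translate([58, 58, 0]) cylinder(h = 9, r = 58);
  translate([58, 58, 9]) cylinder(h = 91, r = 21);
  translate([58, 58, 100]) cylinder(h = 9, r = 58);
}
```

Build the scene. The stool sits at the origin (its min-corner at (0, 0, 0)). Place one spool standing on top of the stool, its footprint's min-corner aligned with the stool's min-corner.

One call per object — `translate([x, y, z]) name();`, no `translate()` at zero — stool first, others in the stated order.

stool();
translate([0, 0, 427]) spool();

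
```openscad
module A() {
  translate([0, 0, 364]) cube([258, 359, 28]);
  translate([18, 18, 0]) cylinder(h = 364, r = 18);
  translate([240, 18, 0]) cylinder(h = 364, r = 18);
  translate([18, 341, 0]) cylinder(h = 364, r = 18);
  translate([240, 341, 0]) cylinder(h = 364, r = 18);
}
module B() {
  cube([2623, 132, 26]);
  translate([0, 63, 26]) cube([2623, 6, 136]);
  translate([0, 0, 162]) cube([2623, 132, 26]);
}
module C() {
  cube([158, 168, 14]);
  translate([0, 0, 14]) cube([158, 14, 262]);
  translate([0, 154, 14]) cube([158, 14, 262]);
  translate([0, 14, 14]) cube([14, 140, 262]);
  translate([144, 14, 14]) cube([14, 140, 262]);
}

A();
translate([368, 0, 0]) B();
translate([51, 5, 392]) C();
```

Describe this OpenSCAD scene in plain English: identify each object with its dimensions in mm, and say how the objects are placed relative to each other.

A is a four-legged stool. The seat is 258×359 mm, 28 mm thick, top at z = 392 mm. It stands on four round legs, each 36 mm in diameter, from z = 0 to the seat underside, each leg's axis is inset half a diameter from the nearest pair of seat edges (so the leg's bounding box is flush with the corner).

B is an I-beam lying along x, 2623 mm long. Overall section height 188 mm. Two flanges 132 mm wide (y) and 26 mm thick, one on the floor and one at the top; a web 6 mm thick runs between them, centred on the flange width.

C is an open storage box with external size 158×168×276 mm and wall thickness 14 mm (the base is also 14 mm thick). The base covers the whole footprint; the four walls stand on the base, with the y-facing walls full-width and the x-facing walls fitting between their inner faces.

The I-beam is on the floor beside the stool on its +x side. The open box is on top of the stool.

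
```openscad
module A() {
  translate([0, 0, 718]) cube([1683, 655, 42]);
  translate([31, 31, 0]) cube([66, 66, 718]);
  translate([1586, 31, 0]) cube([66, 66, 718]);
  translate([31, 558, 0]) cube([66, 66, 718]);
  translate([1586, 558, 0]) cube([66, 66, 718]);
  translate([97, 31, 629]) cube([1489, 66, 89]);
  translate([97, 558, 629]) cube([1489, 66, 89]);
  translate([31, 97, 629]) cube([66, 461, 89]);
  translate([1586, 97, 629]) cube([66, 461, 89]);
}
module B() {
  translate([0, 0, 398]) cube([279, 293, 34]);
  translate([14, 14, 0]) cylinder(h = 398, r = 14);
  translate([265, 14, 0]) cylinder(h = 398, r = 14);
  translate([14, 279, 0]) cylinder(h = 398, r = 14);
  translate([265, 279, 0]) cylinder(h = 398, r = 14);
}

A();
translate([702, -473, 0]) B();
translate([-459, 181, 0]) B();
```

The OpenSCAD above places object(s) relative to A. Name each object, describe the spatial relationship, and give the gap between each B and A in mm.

Each stool's nearest face is 180 mm from the table's bounding box.

A is a table. B is a stool. Two stools sit around the table at the −y, −x sides. The gap between each stool and the table is 180 mm.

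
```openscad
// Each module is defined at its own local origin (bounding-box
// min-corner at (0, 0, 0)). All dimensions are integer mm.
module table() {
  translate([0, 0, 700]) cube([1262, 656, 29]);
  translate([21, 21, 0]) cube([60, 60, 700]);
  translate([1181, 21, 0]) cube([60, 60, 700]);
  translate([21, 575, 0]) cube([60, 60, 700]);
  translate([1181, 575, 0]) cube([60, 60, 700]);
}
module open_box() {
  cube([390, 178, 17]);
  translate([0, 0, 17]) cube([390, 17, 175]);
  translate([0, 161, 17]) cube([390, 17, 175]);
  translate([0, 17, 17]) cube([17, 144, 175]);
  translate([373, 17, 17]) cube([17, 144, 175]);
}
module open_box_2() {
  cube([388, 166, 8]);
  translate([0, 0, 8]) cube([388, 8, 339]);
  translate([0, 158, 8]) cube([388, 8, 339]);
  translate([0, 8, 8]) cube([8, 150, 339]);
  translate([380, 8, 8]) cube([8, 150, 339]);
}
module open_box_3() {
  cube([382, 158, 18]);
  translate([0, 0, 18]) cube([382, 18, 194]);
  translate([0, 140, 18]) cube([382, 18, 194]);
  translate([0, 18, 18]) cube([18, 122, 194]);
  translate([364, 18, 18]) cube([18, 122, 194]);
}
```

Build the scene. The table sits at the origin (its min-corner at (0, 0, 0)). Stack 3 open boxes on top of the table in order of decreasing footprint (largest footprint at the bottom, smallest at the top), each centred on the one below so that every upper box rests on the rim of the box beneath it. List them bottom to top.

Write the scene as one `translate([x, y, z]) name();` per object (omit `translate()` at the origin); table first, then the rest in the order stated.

table();
translate([436, 239, 729]) open_box();
translate([437, 245, 921]) open_box_2();
translate([440, 249, 1268]) open_box_3();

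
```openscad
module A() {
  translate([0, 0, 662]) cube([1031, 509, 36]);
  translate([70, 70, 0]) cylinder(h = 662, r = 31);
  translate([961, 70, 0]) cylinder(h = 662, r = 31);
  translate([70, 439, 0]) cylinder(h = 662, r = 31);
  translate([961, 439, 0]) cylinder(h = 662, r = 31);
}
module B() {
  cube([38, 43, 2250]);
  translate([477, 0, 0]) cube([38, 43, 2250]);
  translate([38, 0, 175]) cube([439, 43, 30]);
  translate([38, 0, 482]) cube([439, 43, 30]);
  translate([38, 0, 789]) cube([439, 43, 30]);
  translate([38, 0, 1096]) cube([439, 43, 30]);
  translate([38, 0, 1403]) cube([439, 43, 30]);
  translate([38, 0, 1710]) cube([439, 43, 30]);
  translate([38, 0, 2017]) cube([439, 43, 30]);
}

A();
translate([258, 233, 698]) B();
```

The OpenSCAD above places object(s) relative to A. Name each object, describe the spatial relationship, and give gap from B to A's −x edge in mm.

A is a table. B is a ladder. The ladder is on top of the table, centred. The gap from the ladder to the table's −x edge is 258 mm.

The ladder's min-x is at 258; the table's min-x is 0; gap = 258 mm.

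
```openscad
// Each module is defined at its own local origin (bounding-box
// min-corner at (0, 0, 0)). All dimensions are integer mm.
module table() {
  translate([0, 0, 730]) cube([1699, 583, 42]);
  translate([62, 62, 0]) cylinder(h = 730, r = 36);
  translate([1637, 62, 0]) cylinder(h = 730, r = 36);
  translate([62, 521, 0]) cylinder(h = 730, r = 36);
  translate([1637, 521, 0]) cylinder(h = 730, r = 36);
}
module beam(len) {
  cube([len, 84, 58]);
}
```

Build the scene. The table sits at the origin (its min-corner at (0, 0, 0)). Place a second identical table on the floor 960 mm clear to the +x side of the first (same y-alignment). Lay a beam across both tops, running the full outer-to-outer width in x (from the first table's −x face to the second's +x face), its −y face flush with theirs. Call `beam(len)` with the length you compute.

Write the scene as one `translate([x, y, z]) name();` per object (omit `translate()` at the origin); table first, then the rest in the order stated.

table();
translate([2659, 0, 0]) table();
translate([0, 0, 772]) beam(4358);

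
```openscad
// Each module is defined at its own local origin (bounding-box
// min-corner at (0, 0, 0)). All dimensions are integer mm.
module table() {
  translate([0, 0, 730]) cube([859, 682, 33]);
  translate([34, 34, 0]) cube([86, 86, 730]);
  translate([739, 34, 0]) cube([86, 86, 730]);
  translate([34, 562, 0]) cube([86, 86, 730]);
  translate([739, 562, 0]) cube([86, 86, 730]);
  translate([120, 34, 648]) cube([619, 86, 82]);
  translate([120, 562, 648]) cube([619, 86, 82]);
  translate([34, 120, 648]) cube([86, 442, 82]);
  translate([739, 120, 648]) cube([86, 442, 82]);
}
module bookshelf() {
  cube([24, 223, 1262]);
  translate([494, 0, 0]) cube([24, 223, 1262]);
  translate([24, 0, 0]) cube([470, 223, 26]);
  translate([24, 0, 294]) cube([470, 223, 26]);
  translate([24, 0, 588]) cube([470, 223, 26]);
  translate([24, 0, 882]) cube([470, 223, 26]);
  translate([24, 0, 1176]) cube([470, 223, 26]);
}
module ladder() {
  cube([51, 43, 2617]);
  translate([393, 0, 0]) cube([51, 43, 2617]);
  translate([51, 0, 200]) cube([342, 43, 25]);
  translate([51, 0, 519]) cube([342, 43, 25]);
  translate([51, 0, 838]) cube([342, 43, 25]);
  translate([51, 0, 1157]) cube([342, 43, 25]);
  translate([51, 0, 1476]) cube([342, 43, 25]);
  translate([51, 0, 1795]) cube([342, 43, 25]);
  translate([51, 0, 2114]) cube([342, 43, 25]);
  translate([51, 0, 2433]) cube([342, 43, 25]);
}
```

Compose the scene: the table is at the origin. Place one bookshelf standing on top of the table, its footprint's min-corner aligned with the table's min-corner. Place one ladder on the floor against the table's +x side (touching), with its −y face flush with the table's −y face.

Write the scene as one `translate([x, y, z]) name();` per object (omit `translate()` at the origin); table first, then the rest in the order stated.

table();
translate([0, 0, 763]) bookshelf();
translate([859, 0, 0]) ladder();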